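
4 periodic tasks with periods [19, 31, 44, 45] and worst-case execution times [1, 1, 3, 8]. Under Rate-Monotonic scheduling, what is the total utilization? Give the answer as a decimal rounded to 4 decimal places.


Compute individual utilizations (exact fractions):
  Task 1: C/T = 1/19 (approx. 0.0526)
  Task 2: C/T = 1/31 (approx. 0.0323)
  Task 3: C/T = 3/44 (approx. 0.0682)
  Task 4: C/T = 8/45 (approx. 0.1778)
Total utilization U = 1/19 + 1/31 + 3/44 + 8/45 = 385843/1166220
Rounded to 4 decimal places: U = 0.3308
RM (Liu & Layland) bound for 4 tasks = 0.756828; compare with U = 385843/1166220 (approx. 0.330849)
U <= bound, so schedulable by RM sufficient condition.

0.3308


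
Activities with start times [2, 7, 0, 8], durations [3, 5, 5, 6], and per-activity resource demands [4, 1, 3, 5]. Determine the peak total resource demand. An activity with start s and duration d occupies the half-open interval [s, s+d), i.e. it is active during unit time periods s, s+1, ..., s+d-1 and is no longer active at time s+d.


Each activity i is active on [start_i, start_i + duration_i).
Compute total resource usage per time slot:
  t=0: active resources = [3], total = 3
  t=1: active resources = [3], total = 3
  t=2: active resources = [4, 3], total = 7
  t=3: active resources = [4, 3], total = 7
  t=4: active resources = [4, 3], total = 7
  t=5: active resources = [], total = 0
  t=6: active resources = [], total = 0
  t=7: active resources = [1], total = 1
  t=8: active resources = [1, 5], total = 6
  t=9: active resources = [1, 5], total = 6
  t=10: active resources = [1, 5], total = 6
  t=11: active resources = [1, 5], total = 6
  t=12: active resources = [5], total = 5
  t=13: active resources = [5], total = 5
Peak resource demand = 7

7


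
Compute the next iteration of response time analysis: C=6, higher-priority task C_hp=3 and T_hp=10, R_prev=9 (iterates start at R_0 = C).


R_next = C + ceil(R_prev / T_hp) * C_hp
ceil(9 / 10) = ceil(0.9) = 1
Interference = 1 * 3 = 3
R_next = 6 + 3 = 9
R_next = R_prev, so the iteration has converged (response time = 9).

9


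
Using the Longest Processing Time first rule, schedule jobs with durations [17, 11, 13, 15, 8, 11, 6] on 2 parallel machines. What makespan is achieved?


Sort jobs in decreasing order (LPT): [17, 15, 13, 11, 11, 8, 6]
Assign each job to the least loaded machine:
  Machine 1: jobs [17, 11, 11], load = 39
  Machine 2: jobs [15, 13, 8, 6], load = 42
Makespan = max load = 42

42


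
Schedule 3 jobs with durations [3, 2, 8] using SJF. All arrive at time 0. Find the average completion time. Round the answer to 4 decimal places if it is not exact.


SJF order (ascending): [2, 3, 8]
Completion times:
  Job 1: burst=2, C=2
  Job 2: burst=3, C=5
  Job 3: burst=8, C=13
Average completion = 20/3 = 6.6667

6.6667


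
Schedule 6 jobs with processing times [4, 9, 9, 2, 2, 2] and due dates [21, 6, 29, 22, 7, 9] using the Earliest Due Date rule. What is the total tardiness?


Sort by due date (EDD order): [(9, 6), (2, 7), (2, 9), (4, 21), (2, 22), (9, 29)]
Compute completion times and tardiness:
  Job 1: p=9, d=6, C=9, tardiness=max(0,9-6)=3
  Job 2: p=2, d=7, C=11, tardiness=max(0,11-7)=4
  Job 3: p=2, d=9, C=13, tardiness=max(0,13-9)=4
  Job 4: p=4, d=21, C=17, tardiness=max(0,17-21)=0
  Job 5: p=2, d=22, C=19, tardiness=max(0,19-22)=0
  Job 6: p=9, d=29, C=28, tardiness=max(0,28-29)=0
Total tardiness = 11

11


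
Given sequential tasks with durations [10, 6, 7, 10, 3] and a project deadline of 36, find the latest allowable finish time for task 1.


LF(activity 1) = deadline - sum of successor durations
Successors: activities 2 through 5 with durations [6, 7, 10, 3]
Sum of successor durations = 26
LF = 36 - 26 = 10

10


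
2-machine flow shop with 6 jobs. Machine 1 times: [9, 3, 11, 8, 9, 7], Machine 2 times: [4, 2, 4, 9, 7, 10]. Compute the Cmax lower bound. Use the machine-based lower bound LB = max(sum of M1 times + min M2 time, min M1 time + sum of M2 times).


LB1 = sum(M1 times) + min(M2 times) = 47 + 2 = 49
LB2 = min(M1 times) + sum(M2 times) = 3 + 36 = 39
Lower bound = max(LB1, LB2) = max(49, 39) = 49

49


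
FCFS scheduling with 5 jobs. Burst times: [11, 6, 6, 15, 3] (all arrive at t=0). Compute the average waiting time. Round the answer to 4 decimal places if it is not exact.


FCFS order (as given): [11, 6, 6, 15, 3]
Waiting times:
  Job 1: wait = 0
  Job 2: wait = 11
  Job 3: wait = 17
  Job 4: wait = 23
  Job 5: wait = 38
Sum of waiting times = 89
Average waiting time = 89/5 = 17.8

17.8


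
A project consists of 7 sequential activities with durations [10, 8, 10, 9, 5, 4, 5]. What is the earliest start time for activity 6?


Activity 6 starts after activities 1 through 5 complete.
Predecessor durations: [10, 8, 10, 9, 5]
ES = 10 + 8 + 10 + 9 + 5 = 42

42


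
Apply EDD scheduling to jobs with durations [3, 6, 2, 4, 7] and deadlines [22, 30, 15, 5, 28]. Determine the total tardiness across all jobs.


Sort by due date (EDD order): [(4, 5), (2, 15), (3, 22), (7, 28), (6, 30)]
Compute completion times and tardiness:
  Job 1: p=4, d=5, C=4, tardiness=max(0,4-5)=0
  Job 2: p=2, d=15, C=6, tardiness=max(0,6-15)=0
  Job 3: p=3, d=22, C=9, tardiness=max(0,9-22)=0
  Job 4: p=7, d=28, C=16, tardiness=max(0,16-28)=0
  Job 5: p=6, d=30, C=22, tardiness=max(0,22-30)=0
Total tardiness = 0

0


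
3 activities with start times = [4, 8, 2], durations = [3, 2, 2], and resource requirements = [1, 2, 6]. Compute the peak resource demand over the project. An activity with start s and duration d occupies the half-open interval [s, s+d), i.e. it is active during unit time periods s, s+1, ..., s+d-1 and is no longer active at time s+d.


Each activity i is active on [start_i, start_i + duration_i).
Compute total resource usage per time slot:
  t=0: active resources = [], total = 0
  t=1: active resources = [], total = 0
  t=2: active resources = [6], total = 6
  t=3: active resources = [6], total = 6
  t=4: active resources = [1], total = 1
  t=5: active resources = [1], total = 1
  t=6: active resources = [1], total = 1
  t=7: active resources = [], total = 0
  t=8: active resources = [2], total = 2
  t=9: active resources = [2], total = 2
Peak resource demand = 6

6


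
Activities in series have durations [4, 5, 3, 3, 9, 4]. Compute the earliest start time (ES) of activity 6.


Activity 6 starts after activities 1 through 5 complete.
Predecessor durations: [4, 5, 3, 3, 9]
ES = 4 + 5 + 3 + 3 + 9 = 24

24


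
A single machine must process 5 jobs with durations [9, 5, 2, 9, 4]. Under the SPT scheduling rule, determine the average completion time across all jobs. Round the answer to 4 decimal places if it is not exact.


Sort jobs by processing time (SPT order): [2, 4, 5, 9, 9]
Compute completion times sequentially:
  Job 1: processing = 2, completes at 2
  Job 2: processing = 4, completes at 6
  Job 3: processing = 5, completes at 11
  Job 4: processing = 9, completes at 20
  Job 5: processing = 9, completes at 29
Sum of completion times = 68
Average completion time = 68/5 = 13.6

13.6


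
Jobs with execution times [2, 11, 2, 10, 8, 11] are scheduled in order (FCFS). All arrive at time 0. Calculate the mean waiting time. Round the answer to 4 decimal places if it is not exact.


FCFS order (as given): [2, 11, 2, 10, 8, 11]
Waiting times:
  Job 1: wait = 0
  Job 2: wait = 2
  Job 3: wait = 13
  Job 4: wait = 15
  Job 5: wait = 25
  Job 6: wait = 33
Sum of waiting times = 88
Average waiting time = 88/6 = 14.6667

14.6667


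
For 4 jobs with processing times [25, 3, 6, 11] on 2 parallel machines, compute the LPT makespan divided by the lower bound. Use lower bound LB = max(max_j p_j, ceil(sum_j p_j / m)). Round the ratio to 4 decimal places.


LPT order: [25, 11, 6, 3]
Machine loads after assignment: [25, 20]
LPT makespan = 25
Lower bound = max(max_job, ceil(total/2)) = max(25, 23) = 25
Ratio = 25 / 25 = 1.0

1.0


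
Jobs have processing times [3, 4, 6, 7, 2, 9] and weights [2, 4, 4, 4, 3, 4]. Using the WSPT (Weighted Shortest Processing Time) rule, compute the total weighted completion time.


Compute p/w ratios and sort ascending (WSPT): [(2, 3), (4, 4), (3, 2), (6, 4), (7, 4), (9, 4)]
Compute weighted completion times:
  Job (p=2,w=3): C=2, w*C=3*2=6
  Job (p=4,w=4): C=6, w*C=4*6=24
  Job (p=3,w=2): C=9, w*C=2*9=18
  Job (p=6,w=4): C=15, w*C=4*15=60
  Job (p=7,w=4): C=22, w*C=4*22=88
  Job (p=9,w=4): C=31, w*C=4*31=124
Total weighted completion time = 320

320


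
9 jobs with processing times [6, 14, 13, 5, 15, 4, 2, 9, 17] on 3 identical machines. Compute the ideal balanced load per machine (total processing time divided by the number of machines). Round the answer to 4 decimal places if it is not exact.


Total processing time = 6 + 14 + 13 + 5 + 15 + 4 + 2 + 9 + 17 = 85
Number of machines = 3
Ideal balanced load = 85 / 3 = 28.3333

28.3333


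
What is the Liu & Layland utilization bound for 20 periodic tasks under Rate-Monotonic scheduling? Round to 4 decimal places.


Compute 2^(1/20) = 1.0352649238
Subtract 1: 1.0352649238 - 1 = 0.0352649238
Multiply by n: 20 * 0.0352649238 = 0.7052984760
Round to 4 dp: 0.7053

0.7053


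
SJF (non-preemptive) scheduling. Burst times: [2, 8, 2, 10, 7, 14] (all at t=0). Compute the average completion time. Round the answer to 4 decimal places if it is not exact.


SJF order (ascending): [2, 2, 7, 8, 10, 14]
Completion times:
  Job 1: burst=2, C=2
  Job 2: burst=2, C=4
  Job 3: burst=7, C=11
  Job 4: burst=8, C=19
  Job 5: burst=10, C=29
  Job 6: burst=14, C=43
Average completion = 108/6 = 18.0

18.0


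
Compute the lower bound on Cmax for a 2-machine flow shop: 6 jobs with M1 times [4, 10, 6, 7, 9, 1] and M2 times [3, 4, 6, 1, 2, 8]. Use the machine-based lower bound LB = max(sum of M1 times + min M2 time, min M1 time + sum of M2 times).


LB1 = sum(M1 times) + min(M2 times) = 37 + 1 = 38
LB2 = min(M1 times) + sum(M2 times) = 1 + 24 = 25
Lower bound = max(LB1, LB2) = max(38, 25) = 38

38


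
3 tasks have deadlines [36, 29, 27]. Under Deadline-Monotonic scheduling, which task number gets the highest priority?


Sort tasks by relative deadline (ascending):
  Task 3: deadline = 27
  Task 2: deadline = 29
  Task 1: deadline = 36
Priority order (highest first): [3, 2, 1]
Highest priority task = 3

3


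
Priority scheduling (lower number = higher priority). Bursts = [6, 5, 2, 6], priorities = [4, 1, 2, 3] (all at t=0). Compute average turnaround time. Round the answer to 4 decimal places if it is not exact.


Sort by priority (ascending = highest first):
Order: [(1, 5), (2, 2), (3, 6), (4, 6)]
Completion times:
  Priority 1, burst=5, C=5
  Priority 2, burst=2, C=7
  Priority 3, burst=6, C=13
  Priority 4, burst=6, C=19
Average turnaround = 44/4 = 11.0

11.0


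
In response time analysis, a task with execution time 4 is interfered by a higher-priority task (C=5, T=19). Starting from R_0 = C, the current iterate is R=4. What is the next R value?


R_next = C + ceil(R_prev / T_hp) * C_hp
ceil(4 / 19) = ceil(0.2105) = 1
Interference = 1 * 5 = 5
R_next = 4 + 5 = 9

9


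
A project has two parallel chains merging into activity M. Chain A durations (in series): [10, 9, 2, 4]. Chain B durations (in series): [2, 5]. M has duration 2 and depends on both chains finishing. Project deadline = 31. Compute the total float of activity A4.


Forward pass: ES(A4) = sum of predecessors on chain A = 21
EF = ES + duration = 21 + 4 = 25
Backward pass: LF(M) = deadline = 31; LS(M) = 31 - 2 = 29
LF(A4) = LS(M) - sum(successors on chain A) = 29 - 0 = 29
LS = LF - duration = 29 - 4 = 25
Total float = LS - ES = 25 - 21 = 4

4


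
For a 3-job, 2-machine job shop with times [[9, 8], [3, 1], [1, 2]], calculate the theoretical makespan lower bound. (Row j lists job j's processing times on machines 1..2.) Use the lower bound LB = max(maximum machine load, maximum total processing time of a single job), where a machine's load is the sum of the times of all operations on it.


Machine loads:
  Machine 1: 9 + 3 + 1 = 13
  Machine 2: 8 + 1 + 2 = 11
Max machine load = 13
Job totals:
  Job 1: 17
  Job 2: 4
  Job 3: 3
Max job total = 17
Lower bound = max(13, 17) = 17

17


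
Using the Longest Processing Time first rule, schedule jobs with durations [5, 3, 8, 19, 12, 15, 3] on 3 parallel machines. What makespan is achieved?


Sort jobs in decreasing order (LPT): [19, 15, 12, 8, 5, 3, 3]
Assign each job to the least loaded machine:
  Machine 1: jobs [19, 3], load = 22
  Machine 2: jobs [15, 5, 3], load = 23
  Machine 3: jobs [12, 8], load = 20
Makespan = max load = 23

23


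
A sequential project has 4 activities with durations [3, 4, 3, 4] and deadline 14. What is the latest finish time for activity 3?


LF(activity 3) = deadline - sum of successor durations
Successors: activities 4 through 4 with durations [4]
Sum of successor durations = 4
LF = 14 - 4 = 10

10


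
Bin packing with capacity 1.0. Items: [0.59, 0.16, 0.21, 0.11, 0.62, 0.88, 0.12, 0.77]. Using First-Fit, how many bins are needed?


Place items sequentially using First-Fit:
  Item 0.59 -> new Bin 1
  Item 0.16 -> Bin 1 (now 0.75)
  Item 0.21 -> Bin 1 (now 0.96)
  Item 0.11 -> new Bin 2
  Item 0.62 -> Bin 2 (now 0.73)
  Item 0.88 -> new Bin 3
  Item 0.12 -> Bin 2 (now 0.85)
  Item 0.77 -> new Bin 4
Total bins used = 4

4


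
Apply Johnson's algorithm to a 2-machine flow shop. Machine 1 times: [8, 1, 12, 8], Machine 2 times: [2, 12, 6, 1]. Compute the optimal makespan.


Apply Johnson's rule:
  Group 1 (a <= b): [(2, 1, 12)]
  Group 2 (a > b): [(3, 12, 6), (1, 8, 2), (4, 8, 1)]
Optimal job order: [2, 3, 1, 4]
Schedule:
  Job 2: M1 done at 1, M2 done at 13
  Job 3: M1 done at 13, M2 done at 19
  Job 1: M1 done at 21, M2 done at 23
  Job 4: M1 done at 29, M2 done at 30
Makespan = 30

30


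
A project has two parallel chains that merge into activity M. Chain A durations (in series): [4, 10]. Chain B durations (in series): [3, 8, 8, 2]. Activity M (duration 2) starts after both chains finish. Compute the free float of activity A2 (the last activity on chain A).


ES(A2) = sum of predecessors on chain A = 4
EF(A2) = ES + duration = 4 + 10 = 14
Successor of A2 is M. ES(M) = max(sum(A), sum(B)) = max(14, 21) = 21
Free float = ES(successor) - EF(current) = 21 - 14 = 7

7


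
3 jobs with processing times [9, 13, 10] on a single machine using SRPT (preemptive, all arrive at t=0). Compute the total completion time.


Since all jobs arrive at t=0, SRPT equals SPT ordering.
SPT order: [9, 10, 13]
Completion times:
  Job 1: p=9, C=9
  Job 2: p=10, C=19
  Job 3: p=13, C=32
Total completion time = 9 + 19 + 32 = 60

60


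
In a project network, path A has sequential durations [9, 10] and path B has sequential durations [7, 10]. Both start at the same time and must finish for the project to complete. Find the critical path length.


Path A total = 9 + 10 = 19
Path B total = 7 + 10 = 17
Critical path = longest path = max(19, 17) = 19

19


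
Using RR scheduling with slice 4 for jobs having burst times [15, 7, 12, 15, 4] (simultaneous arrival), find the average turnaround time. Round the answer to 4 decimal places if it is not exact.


Time quantum = 4
Execution trace:
  J1 runs 4 units, time = 4
  J2 runs 4 units, time = 8
  J3 runs 4 units, time = 12
  J4 runs 4 units, time = 16
  J5 runs 4 units, time = 20
  J1 runs 4 units, time = 24
  J2 runs 3 units, time = 27
  J3 runs 4 units, time = 31
  J4 runs 4 units, time = 35
  J1 runs 4 units, time = 39
  J3 runs 4 units, time = 43
  J4 runs 4 units, time = 47
  J1 runs 3 units, time = 50
  J4 runs 3 units, time = 53
Finish times: [50, 27, 43, 53, 20]
Average turnaround = 193/5 = 38.6

38.6


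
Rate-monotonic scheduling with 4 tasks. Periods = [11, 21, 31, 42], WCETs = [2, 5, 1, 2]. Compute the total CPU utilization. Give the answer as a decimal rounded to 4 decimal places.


Compute individual utilizations (exact fractions):
  Task 1: C/T = 2/11 (approx. 0.1818)
  Task 2: C/T = 5/21 (approx. 0.2381)
  Task 3: C/T = 1/31 (approx. 0.0323)
  Task 4: C/T = 2/42 = 1/21 (approx. 0.0476)
Total utilization U = 2/11 + 5/21 + 1/31 + 1/21 = 1193/2387
Rounded to 4 decimal places: U = 0.4998
RM (Liu & Layland) bound for 4 tasks = 0.756828; compare with U = 1193/2387 (approx. 0.499791)
U <= bound, so schedulable by RM sufficient condition.

0.4998


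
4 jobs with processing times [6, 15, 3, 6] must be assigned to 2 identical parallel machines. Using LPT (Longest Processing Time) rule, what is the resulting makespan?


Sort jobs in decreasing order (LPT): [15, 6, 6, 3]
Assign each job to the least loaded machine:
  Machine 1: jobs [15], load = 15
  Machine 2: jobs [6, 6, 3], load = 15
Makespan = max load = 15

15


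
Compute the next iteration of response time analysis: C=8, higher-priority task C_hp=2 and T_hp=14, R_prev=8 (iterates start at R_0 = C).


R_next = C + ceil(R_prev / T_hp) * C_hp
ceil(8 / 14) = ceil(0.5714) = 1
Interference = 1 * 2 = 2
R_next = 8 + 2 = 10

10


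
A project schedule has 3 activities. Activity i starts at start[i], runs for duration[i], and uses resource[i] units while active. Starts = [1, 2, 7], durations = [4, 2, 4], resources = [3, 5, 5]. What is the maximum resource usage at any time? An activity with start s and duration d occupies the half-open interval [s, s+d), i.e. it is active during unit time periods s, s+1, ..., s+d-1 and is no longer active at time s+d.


Each activity i is active on [start_i, start_i + duration_i).
Compute total resource usage per time slot:
  t=0: active resources = [], total = 0
  t=1: active resources = [3], total = 3
  t=2: active resources = [3, 5], total = 8
  t=3: active resources = [3, 5], total = 8
  t=4: active resources = [3], total = 3
  t=5: active resources = [], total = 0
  t=6: active resources = [], total = 0
  t=7: active resources = [5], total = 5
  t=8: active resources = [5], total = 5
  t=9: active resources = [5], total = 5
  t=10: active resources = [5], total = 5
Peak resource demand = 8

8


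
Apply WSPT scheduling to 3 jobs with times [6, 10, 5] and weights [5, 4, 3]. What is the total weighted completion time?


Compute p/w ratios and sort ascending (WSPT): [(6, 5), (5, 3), (10, 4)]
Compute weighted completion times:
  Job (p=6,w=5): C=6, w*C=5*6=30
  Job (p=5,w=3): C=11, w*C=3*11=33
  Job (p=10,w=4): C=21, w*C=4*21=84
Total weighted completion time = 147

147


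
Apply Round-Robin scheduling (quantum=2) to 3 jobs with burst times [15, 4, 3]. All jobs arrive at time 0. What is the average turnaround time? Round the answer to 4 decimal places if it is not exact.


Time quantum = 2
Execution trace:
  J1 runs 2 units, time = 2
  J2 runs 2 units, time = 4
  J3 runs 2 units, time = 6
  J1 runs 2 units, time = 8
  J2 runs 2 units, time = 10
  J3 runs 1 units, time = 11
  J1 runs 2 units, time = 13
  J1 runs 2 units, time = 15
  J1 runs 2 units, time = 17
  J1 runs 2 units, time = 19
  J1 runs 2 units, time = 21
  J1 runs 1 units, time = 22
Finish times: [22, 10, 11]
Average turnaround = 43/3 = 14.3333

14.3333


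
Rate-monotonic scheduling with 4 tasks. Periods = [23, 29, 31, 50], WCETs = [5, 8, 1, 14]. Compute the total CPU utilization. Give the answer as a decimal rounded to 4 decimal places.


Compute individual utilizations (exact fractions):
  Task 1: C/T = 5/23 (approx. 0.2174)
  Task 2: C/T = 8/29 (approx. 0.2759)
  Task 3: C/T = 1/31 (approx. 0.0323)
  Task 4: C/T = 14/50 = 7/25 (approx. 0.28)
Total utilization U = 5/23 + 8/29 + 1/31 + 7/25 = 416389/516925
Rounded to 4 decimal places: U = 0.8055
RM (Liu & Layland) bound for 4 tasks = 0.756828; compare with U = 416389/516925 (approx. 0.805511)
bound < U <= 1, so the RM sufficient condition is not met (inconclusive; an exact test such as response-time analysis is needed).

0.8055


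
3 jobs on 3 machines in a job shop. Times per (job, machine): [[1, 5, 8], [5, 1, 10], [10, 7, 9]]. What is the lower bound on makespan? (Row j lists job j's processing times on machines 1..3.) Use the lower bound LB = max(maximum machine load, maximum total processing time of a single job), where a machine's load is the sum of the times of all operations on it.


Machine loads:
  Machine 1: 1 + 5 + 10 = 16
  Machine 2: 5 + 1 + 7 = 13
  Machine 3: 8 + 10 + 9 = 27
Max machine load = 27
Job totals:
  Job 1: 14
  Job 2: 16
  Job 3: 26
Max job total = 26
Lower bound = max(27, 26) = 27

27


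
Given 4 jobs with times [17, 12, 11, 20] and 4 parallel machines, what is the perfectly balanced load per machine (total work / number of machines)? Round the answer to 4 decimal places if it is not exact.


Total processing time = 17 + 12 + 11 + 20 = 60
Number of machines = 4
Ideal balanced load = 60 / 4 = 15.0

15.0


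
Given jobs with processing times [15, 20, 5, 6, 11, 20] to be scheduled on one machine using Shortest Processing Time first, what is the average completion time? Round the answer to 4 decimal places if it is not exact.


Sort jobs by processing time (SPT order): [5, 6, 11, 15, 20, 20]
Compute completion times sequentially:
  Job 1: processing = 5, completes at 5
  Job 2: processing = 6, completes at 11
  Job 3: processing = 11, completes at 22
  Job 4: processing = 15, completes at 37
  Job 5: processing = 20, completes at 57
  Job 6: processing = 20, completes at 77
Sum of completion times = 209
Average completion time = 209/6 = 34.8333

34.8333


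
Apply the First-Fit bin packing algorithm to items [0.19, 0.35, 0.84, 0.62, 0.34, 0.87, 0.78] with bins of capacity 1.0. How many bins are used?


Place items sequentially using First-Fit:
  Item 0.19 -> new Bin 1
  Item 0.35 -> Bin 1 (now 0.54)
  Item 0.84 -> new Bin 2
  Item 0.62 -> new Bin 3
  Item 0.34 -> Bin 1 (now 0.88)
  Item 0.87 -> new Bin 4
  Item 0.78 -> new Bin 5
Total bins used = 5

5


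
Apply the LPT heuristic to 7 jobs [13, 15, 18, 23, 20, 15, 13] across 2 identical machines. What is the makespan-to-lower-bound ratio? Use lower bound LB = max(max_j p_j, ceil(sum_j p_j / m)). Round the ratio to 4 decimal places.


LPT order: [23, 20, 18, 15, 15, 13, 13]
Machine loads after assignment: [53, 64]
LPT makespan = 64
Lower bound = max(max_job, ceil(total/2)) = max(23, 59) = 59
Ratio = 64 / 59 = 1.0847

1.0847


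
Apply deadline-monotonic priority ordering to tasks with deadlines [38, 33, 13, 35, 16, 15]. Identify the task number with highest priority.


Sort tasks by relative deadline (ascending):
  Task 3: deadline = 13
  Task 6: deadline = 15
  Task 5: deadline = 16
  Task 2: deadline = 33
  Task 4: deadline = 35
  Task 1: deadline = 38
Priority order (highest first): [3, 6, 5, 2, 4, 1]
Highest priority task = 3

3


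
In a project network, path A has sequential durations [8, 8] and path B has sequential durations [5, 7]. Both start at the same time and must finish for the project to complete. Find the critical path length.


Path A total = 8 + 8 = 16
Path B total = 5 + 7 = 12
Critical path = longest path = max(16, 12) = 16

16


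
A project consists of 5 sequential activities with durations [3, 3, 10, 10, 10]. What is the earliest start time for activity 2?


Activity 2 starts after activities 1 through 1 complete.
Predecessor durations: [3]
ES = 3 = 3

3


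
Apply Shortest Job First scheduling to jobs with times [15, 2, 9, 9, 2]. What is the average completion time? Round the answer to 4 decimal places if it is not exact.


SJF order (ascending): [2, 2, 9, 9, 15]
Completion times:
  Job 1: burst=2, C=2
  Job 2: burst=2, C=4
  Job 3: burst=9, C=13
  Job 4: burst=9, C=22
  Job 5: burst=15, C=37
Average completion = 78/5 = 15.6

15.6


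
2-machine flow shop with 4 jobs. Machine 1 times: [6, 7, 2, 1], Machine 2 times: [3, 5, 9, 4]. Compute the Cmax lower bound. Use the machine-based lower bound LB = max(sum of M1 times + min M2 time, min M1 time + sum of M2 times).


LB1 = sum(M1 times) + min(M2 times) = 16 + 3 = 19
LB2 = min(M1 times) + sum(M2 times) = 1 + 21 = 22
Lower bound = max(LB1, LB2) = max(19, 22) = 22

22


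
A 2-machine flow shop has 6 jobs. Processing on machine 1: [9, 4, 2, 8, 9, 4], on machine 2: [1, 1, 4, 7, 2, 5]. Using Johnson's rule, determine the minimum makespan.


Apply Johnson's rule:
  Group 1 (a <= b): [(3, 2, 4), (6, 4, 5)]
  Group 2 (a > b): [(4, 8, 7), (5, 9, 2), (1, 9, 1), (2, 4, 1)]
Optimal job order: [3, 6, 4, 5, 1, 2]
Schedule:
  Job 3: M1 done at 2, M2 done at 6
  Job 6: M1 done at 6, M2 done at 11
  Job 4: M1 done at 14, M2 done at 21
  Job 5: M1 done at 23, M2 done at 25
  Job 1: M1 done at 32, M2 done at 33
  Job 2: M1 done at 36, M2 done at 37
Makespan = 37

37


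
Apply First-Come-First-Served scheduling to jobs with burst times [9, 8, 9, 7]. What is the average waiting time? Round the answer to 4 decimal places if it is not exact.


FCFS order (as given): [9, 8, 9, 7]
Waiting times:
  Job 1: wait = 0
  Job 2: wait = 9
  Job 3: wait = 17
  Job 4: wait = 26
Sum of waiting times = 52
Average waiting time = 52/4 = 13.0

13.0


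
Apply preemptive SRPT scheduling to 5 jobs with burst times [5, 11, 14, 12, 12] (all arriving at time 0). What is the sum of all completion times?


Since all jobs arrive at t=0, SRPT equals SPT ordering.
SPT order: [5, 11, 12, 12, 14]
Completion times:
  Job 1: p=5, C=5
  Job 2: p=11, C=16
  Job 3: p=12, C=28
  Job 4: p=12, C=40
  Job 5: p=14, C=54
Total completion time = 5 + 16 + 28 + 40 + 54 = 143

143


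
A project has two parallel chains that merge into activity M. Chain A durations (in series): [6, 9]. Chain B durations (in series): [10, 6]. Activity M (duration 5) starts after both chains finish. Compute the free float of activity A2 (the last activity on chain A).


ES(A2) = sum of predecessors on chain A = 6
EF(A2) = ES + duration = 6 + 9 = 15
Successor of A2 is M. ES(M) = max(sum(A), sum(B)) = max(15, 16) = 16
Free float = ES(successor) - EF(current) = 16 - 15 = 1

1


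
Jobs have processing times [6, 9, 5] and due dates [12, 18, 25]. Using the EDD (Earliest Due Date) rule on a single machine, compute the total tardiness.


Sort by due date (EDD order): [(6, 12), (9, 18), (5, 25)]
Compute completion times and tardiness:
  Job 1: p=6, d=12, C=6, tardiness=max(0,6-12)=0
  Job 2: p=9, d=18, C=15, tardiness=max(0,15-18)=0
  Job 3: p=5, d=25, C=20, tardiness=max(0,20-25)=0
Total tardiness = 0

0


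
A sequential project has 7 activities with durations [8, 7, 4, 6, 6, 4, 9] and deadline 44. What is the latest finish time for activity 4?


LF(activity 4) = deadline - sum of successor durations
Successors: activities 5 through 7 with durations [6, 4, 9]
Sum of successor durations = 19
LF = 44 - 19 = 25

25


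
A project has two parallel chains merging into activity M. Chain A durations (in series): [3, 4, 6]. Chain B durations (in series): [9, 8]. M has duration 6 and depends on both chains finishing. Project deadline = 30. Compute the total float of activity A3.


Forward pass: ES(A3) = sum of predecessors on chain A = 7
EF = ES + duration = 7 + 6 = 13
Backward pass: LF(M) = deadline = 30; LS(M) = 30 - 6 = 24
LF(A3) = LS(M) - sum(successors on chain A) = 24 - 0 = 24
LS = LF - duration = 24 - 6 = 18
Total float = LS - ES = 18 - 7 = 11

11


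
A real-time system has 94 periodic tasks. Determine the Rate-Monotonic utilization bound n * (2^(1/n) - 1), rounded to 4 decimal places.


Compute 2^(1/94) = 1.0074011604
Subtract 1: 1.0074011604 - 1 = 0.0074011604
Multiply by n: 94 * 0.0074011604 = 0.6957090776
Round to 4 dp: 0.6957

0.6957


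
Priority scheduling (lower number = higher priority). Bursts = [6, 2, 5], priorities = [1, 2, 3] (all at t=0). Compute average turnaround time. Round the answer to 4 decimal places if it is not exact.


Sort by priority (ascending = highest first):
Order: [(1, 6), (2, 2), (3, 5)]
Completion times:
  Priority 1, burst=6, C=6
  Priority 2, burst=2, C=8
  Priority 3, burst=5, C=13
Average turnaround = 27/3 = 9.0

9.0


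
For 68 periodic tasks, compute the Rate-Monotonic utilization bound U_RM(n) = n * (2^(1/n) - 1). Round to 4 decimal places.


Compute 2^(1/68) = 1.0102454700
Subtract 1: 1.0102454700 - 1 = 0.0102454700
Multiply by n: 68 * 0.0102454700 = 0.6966919600
Round to 4 dp: 0.6967

0.6967


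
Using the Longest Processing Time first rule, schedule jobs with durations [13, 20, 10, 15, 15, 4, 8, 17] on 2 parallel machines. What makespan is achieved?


Sort jobs in decreasing order (LPT): [20, 17, 15, 15, 13, 10, 8, 4]
Assign each job to the least loaded machine:
  Machine 1: jobs [20, 15, 10, 8], load = 53
  Machine 2: jobs [17, 15, 13, 4], load = 49
Makespan = max load = 53

53


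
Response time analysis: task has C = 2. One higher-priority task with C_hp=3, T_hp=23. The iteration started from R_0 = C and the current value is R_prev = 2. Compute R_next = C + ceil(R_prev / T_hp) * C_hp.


R_next = C + ceil(R_prev / T_hp) * C_hp
ceil(2 / 23) = ceil(0.087) = 1
Interference = 1 * 3 = 3
R_next = 2 + 3 = 5

5


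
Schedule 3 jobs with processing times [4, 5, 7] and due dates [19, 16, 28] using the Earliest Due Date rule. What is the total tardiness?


Sort by due date (EDD order): [(5, 16), (4, 19), (7, 28)]
Compute completion times and tardiness:
  Job 1: p=5, d=16, C=5, tardiness=max(0,5-16)=0
  Job 2: p=4, d=19, C=9, tardiness=max(0,9-19)=0
  Job 3: p=7, d=28, C=16, tardiness=max(0,16-28)=0
Total tardiness = 0

0


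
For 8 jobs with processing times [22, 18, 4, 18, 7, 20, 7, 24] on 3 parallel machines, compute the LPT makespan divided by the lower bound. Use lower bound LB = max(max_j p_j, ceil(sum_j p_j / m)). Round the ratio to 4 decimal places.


LPT order: [24, 22, 20, 18, 18, 7, 7, 4]
Machine loads after assignment: [42, 40, 38]
LPT makespan = 42
Lower bound = max(max_job, ceil(total/3)) = max(24, 40) = 40
Ratio = 42 / 40 = 1.05

1.05


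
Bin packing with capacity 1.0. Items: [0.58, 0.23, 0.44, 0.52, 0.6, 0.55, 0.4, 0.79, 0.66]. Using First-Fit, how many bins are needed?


Place items sequentially using First-Fit:
  Item 0.58 -> new Bin 1
  Item 0.23 -> Bin 1 (now 0.81)
  Item 0.44 -> new Bin 2
  Item 0.52 -> Bin 2 (now 0.96)
  Item 0.6 -> new Bin 3
  Item 0.55 -> new Bin 4
  Item 0.4 -> Bin 3 (now 1.0)
  Item 0.79 -> new Bin 5
  Item 0.66 -> new Bin 6
Total bins used = 6

6


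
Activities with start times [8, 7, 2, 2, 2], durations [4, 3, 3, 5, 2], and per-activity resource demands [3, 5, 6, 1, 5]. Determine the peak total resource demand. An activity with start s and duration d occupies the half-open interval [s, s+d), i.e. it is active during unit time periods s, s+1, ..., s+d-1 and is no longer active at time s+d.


Each activity i is active on [start_i, start_i + duration_i).
Compute total resource usage per time slot:
  t=0: active resources = [], total = 0
  t=1: active resources = [], total = 0
  t=2: active resources = [6, 1, 5], total = 12
  t=3: active resources = [6, 1, 5], total = 12
  t=4: active resources = [6, 1], total = 7
  t=5: active resources = [1], total = 1
  t=6: active resources = [1], total = 1
  t=7: active resources = [5], total = 5
  t=8: active resources = [3, 5], total = 8
  t=9: active resources = [3, 5], total = 8
  t=10: active resources = [3], total = 3
  t=11: active resources = [3], total = 3
Peak resource demand = 12

12


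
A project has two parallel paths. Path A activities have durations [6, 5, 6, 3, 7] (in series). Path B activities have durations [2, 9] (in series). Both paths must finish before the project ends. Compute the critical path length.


Path A total = 6 + 5 + 6 + 3 + 7 = 27
Path B total = 2 + 9 = 11
Critical path = longest path = max(27, 11) = 27

27


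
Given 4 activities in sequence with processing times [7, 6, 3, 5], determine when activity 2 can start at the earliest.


Activity 2 starts after activities 1 through 1 complete.
Predecessor durations: [7]
ES = 7 = 7

7


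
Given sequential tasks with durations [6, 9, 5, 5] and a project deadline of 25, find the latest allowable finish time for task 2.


LF(activity 2) = deadline - sum of successor durations
Successors: activities 3 through 4 with durations [5, 5]
Sum of successor durations = 10
LF = 25 - 10 = 15

15


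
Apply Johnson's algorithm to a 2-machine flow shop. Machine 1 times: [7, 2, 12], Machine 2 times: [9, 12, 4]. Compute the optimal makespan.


Apply Johnson's rule:
  Group 1 (a <= b): [(2, 2, 12), (1, 7, 9)]
  Group 2 (a > b): [(3, 12, 4)]
Optimal job order: [2, 1, 3]
Schedule:
  Job 2: M1 done at 2, M2 done at 14
  Job 1: M1 done at 9, M2 done at 23
  Job 3: M1 done at 21, M2 done at 27
Makespan = 27

27


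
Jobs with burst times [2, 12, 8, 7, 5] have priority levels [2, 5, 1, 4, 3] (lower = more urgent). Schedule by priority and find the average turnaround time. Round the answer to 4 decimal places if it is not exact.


Sort by priority (ascending = highest first):
Order: [(1, 8), (2, 2), (3, 5), (4, 7), (5, 12)]
Completion times:
  Priority 1, burst=8, C=8
  Priority 2, burst=2, C=10
  Priority 3, burst=5, C=15
  Priority 4, burst=7, C=22
  Priority 5, burst=12, C=34
Average turnaround = 89/5 = 17.8

17.8


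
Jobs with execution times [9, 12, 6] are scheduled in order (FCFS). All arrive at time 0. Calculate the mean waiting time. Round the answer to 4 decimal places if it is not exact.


FCFS order (as given): [9, 12, 6]
Waiting times:
  Job 1: wait = 0
  Job 2: wait = 9
  Job 3: wait = 21
Sum of waiting times = 30
Average waiting time = 30/3 = 10.0

10.0


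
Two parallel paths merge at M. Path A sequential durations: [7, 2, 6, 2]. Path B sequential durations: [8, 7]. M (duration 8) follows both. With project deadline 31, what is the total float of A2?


Forward pass: ES(A2) = sum of predecessors on chain A = 7
EF = ES + duration = 7 + 2 = 9
Backward pass: LF(M) = deadline = 31; LS(M) = 31 - 8 = 23
LF(A2) = LS(M) - sum(successors on chain A) = 23 - 8 = 15
LS = LF - duration = 15 - 2 = 13
Total float = LS - ES = 13 - 7 = 6

6


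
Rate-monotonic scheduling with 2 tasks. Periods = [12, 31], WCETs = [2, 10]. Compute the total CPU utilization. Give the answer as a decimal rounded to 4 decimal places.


Compute individual utilizations (exact fractions):
  Task 1: C/T = 2/12 = 1/6 (approx. 0.1667)
  Task 2: C/T = 10/31 (approx. 0.3226)
Total utilization U = 1/6 + 10/31 = 91/186
Rounded to 4 decimal places: U = 0.4892
RM (Liu & Layland) bound for 2 tasks = 0.828427; compare with U = 91/186 (approx. 0.489247)
U <= bound, so schedulable by RM sufficient condition.

0.4892


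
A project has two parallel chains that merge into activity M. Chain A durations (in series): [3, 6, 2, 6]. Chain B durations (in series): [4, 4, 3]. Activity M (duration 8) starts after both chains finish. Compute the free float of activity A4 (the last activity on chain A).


ES(A4) = sum of predecessors on chain A = 11
EF(A4) = ES + duration = 11 + 6 = 17
Successor of A4 is M. ES(M) = max(sum(A), sum(B)) = max(17, 11) = 17
Free float = ES(successor) - EF(current) = 17 - 17 = 0

0


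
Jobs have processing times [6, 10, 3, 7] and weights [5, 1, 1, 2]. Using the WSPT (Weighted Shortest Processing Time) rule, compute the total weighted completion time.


Compute p/w ratios and sort ascending (WSPT): [(6, 5), (3, 1), (7, 2), (10, 1)]
Compute weighted completion times:
  Job (p=6,w=5): C=6, w*C=5*6=30
  Job (p=3,w=1): C=9, w*C=1*9=9
  Job (p=7,w=2): C=16, w*C=2*16=32
  Job (p=10,w=1): C=26, w*C=1*26=26
Total weighted completion time = 97

97


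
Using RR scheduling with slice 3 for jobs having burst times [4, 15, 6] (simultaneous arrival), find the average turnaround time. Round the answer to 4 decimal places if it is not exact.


Time quantum = 3
Execution trace:
  J1 runs 3 units, time = 3
  J2 runs 3 units, time = 6
  J3 runs 3 units, time = 9
  J1 runs 1 units, time = 10
  J2 runs 3 units, time = 13
  J3 runs 3 units, time = 16
  J2 runs 3 units, time = 19
  J2 runs 3 units, time = 22
  J2 runs 3 units, time = 25
Finish times: [10, 25, 16]
Average turnaround = 51/3 = 17.0

17.0


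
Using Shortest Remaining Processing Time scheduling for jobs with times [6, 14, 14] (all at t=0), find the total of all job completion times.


Since all jobs arrive at t=0, SRPT equals SPT ordering.
SPT order: [6, 14, 14]
Completion times:
  Job 1: p=6, C=6
  Job 2: p=14, C=20
  Job 3: p=14, C=34
Total completion time = 6 + 20 + 34 = 60

60


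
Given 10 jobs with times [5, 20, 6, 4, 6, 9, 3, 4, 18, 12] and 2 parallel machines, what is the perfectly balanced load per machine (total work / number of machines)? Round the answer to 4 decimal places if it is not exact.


Total processing time = 5 + 20 + 6 + 4 + 6 + 9 + 3 + 4 + 18 + 12 = 87
Number of machines = 2
Ideal balanced load = 87 / 2 = 43.5

43.5


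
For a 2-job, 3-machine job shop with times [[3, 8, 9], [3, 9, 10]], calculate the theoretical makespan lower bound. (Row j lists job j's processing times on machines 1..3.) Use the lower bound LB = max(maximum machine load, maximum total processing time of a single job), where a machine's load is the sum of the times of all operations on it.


Machine loads:
  Machine 1: 3 + 3 = 6
  Machine 2: 8 + 9 = 17
  Machine 3: 9 + 10 = 19
Max machine load = 19
Job totals:
  Job 1: 20
  Job 2: 22
Max job total = 22
Lower bound = max(19, 22) = 22

22


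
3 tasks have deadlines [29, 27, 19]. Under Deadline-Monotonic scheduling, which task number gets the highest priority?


Sort tasks by relative deadline (ascending):
  Task 3: deadline = 19
  Task 2: deadline = 27
  Task 1: deadline = 29
Priority order (highest first): [3, 2, 1]
Highest priority task = 3

3


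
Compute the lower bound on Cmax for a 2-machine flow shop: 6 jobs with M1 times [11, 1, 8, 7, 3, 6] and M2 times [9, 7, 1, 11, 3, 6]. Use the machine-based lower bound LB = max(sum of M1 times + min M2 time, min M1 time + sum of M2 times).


LB1 = sum(M1 times) + min(M2 times) = 36 + 1 = 37
LB2 = min(M1 times) + sum(M2 times) = 1 + 37 = 38
Lower bound = max(LB1, LB2) = max(37, 38) = 38

38


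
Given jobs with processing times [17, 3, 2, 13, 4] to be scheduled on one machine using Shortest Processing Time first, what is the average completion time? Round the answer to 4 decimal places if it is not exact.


Sort jobs by processing time (SPT order): [2, 3, 4, 13, 17]
Compute completion times sequentially:
  Job 1: processing = 2, completes at 2
  Job 2: processing = 3, completes at 5
  Job 3: processing = 4, completes at 9
  Job 4: processing = 13, completes at 22
  Job 5: processing = 17, completes at 39
Sum of completion times = 77
Average completion time = 77/5 = 15.4

15.4


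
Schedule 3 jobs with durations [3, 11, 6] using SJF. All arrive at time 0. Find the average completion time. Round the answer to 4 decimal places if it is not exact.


SJF order (ascending): [3, 6, 11]
Completion times:
  Job 1: burst=3, C=3
  Job 2: burst=6, C=9
  Job 3: burst=11, C=20
Average completion = 32/3 = 10.6667

10.6667


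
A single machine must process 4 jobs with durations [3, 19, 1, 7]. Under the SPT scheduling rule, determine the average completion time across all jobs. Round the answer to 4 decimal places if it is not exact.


Sort jobs by processing time (SPT order): [1, 3, 7, 19]
Compute completion times sequentially:
  Job 1: processing = 1, completes at 1
  Job 2: processing = 3, completes at 4
  Job 3: processing = 7, completes at 11
  Job 4: processing = 19, completes at 30
Sum of completion times = 46
Average completion time = 46/4 = 11.5

11.5


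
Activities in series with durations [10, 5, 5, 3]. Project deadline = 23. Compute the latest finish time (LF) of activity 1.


LF(activity 1) = deadline - sum of successor durations
Successors: activities 2 through 4 with durations [5, 5, 3]
Sum of successor durations = 13
LF = 23 - 13 = 10

10


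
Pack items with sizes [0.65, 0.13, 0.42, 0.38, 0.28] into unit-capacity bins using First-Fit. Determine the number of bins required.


Place items sequentially using First-Fit:
  Item 0.65 -> new Bin 1
  Item 0.13 -> Bin 1 (now 0.78)
  Item 0.42 -> new Bin 2
  Item 0.38 -> Bin 2 (now 0.8)
  Item 0.28 -> new Bin 3
Total bins used = 3

3
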